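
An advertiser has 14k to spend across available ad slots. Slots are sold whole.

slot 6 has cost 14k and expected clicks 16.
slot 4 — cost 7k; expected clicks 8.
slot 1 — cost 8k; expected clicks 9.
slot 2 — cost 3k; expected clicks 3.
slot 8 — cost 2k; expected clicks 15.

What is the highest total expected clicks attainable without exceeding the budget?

27

This is a 0-1 knapsack instance.
Allowing fractional choices, the relaxed optimum would be about 28.7, but ad slots are indivisible.
slot 1 + slot 2 + slot 8: cost 8 + 3 + 2 = 13 ≤ 14, expected clicks 9 + 3 + 15 = 27.
slot 1 + slot 8: cost 8 + 2 = 10 ≤ 14, expected clicks 9 + 15 = 24.
slot 4 + slot 2 + slot 8: cost 7 + 3 + 2 = 12 ≤ 14, expected clicks 8 + 3 + 15 = 26.
Best is slot 1, slot 2, and slot 8 with total expected clicks 27.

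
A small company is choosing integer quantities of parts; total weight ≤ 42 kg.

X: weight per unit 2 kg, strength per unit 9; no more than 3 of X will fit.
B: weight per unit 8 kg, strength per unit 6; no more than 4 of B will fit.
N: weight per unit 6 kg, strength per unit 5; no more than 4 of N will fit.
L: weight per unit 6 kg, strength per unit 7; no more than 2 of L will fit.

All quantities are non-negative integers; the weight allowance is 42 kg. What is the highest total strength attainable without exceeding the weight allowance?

61

Take 3×X, 4×N, and 2×L: weight 42 ≤ 42, strength 3·9 + 4·5 + 2·7 = 61.
X has the best ratio (9/2) and is taken to its limit of 3; remaining capacity is filled optimally with the others.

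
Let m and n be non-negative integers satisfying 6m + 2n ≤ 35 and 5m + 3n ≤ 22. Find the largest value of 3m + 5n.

35

The continuous relaxation peaks at (0, 7.33) with value 36.67; rounding to a feasible lattice point costs some objective.
(m,n)=(0,7) is feasible, giving 35.
(m,n)=(0,6) is feasible, giving 30.
Maximum is 35 at (m,n)=(0,7).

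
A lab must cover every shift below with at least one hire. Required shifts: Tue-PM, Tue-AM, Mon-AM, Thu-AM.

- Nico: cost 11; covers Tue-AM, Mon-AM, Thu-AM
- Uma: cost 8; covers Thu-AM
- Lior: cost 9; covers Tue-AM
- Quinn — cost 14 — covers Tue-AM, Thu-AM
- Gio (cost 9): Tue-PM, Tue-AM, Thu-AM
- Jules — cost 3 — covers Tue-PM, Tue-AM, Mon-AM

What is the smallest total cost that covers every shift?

This is a weighted set-cover instance.
Choose Uma and Jules: together they cover Tue-PM, Tue-AM, Mon-AM, Thu-AM — every shift.
Total cost: 8 + 3 = 11.
No cover costs less than 11.

11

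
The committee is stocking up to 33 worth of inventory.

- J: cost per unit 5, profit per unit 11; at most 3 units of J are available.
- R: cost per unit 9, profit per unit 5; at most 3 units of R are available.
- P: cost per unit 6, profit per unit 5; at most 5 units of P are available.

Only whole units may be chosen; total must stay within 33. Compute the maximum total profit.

This is a bounded integer knapsack.
Take 3×J and 3×P: cost 33 ≤ 33, profit 3·11 + 3·5 = 48.
J has the best ratio (11/5) and is taken to its limit of 3; remaining capacity is filled optimally with the others.

48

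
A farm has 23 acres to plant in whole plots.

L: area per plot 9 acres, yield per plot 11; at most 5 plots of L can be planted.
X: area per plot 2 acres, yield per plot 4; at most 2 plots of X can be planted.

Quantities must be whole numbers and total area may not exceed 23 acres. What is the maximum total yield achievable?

This is a bounded integer knapsack.
X has the best ratio (4/2); taking only X gives at most 2×4 = 8 (stopped by the supply cap of 2).
Mixing does better — 2×L and 2×X: area 22 ≤ 23, yield 2·11 + 2·4 = 30.

30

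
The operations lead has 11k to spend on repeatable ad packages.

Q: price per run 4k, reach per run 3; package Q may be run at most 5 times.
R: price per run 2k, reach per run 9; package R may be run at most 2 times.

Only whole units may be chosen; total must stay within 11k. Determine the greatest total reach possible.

Take 1×Q and 2×R: price 8 ≤ 11, reach 1·3 + 2·9 = 21.
R has the best ratio (9/2) and is taken to its limit of 2; remaining capacity is filled optimally with the others.

21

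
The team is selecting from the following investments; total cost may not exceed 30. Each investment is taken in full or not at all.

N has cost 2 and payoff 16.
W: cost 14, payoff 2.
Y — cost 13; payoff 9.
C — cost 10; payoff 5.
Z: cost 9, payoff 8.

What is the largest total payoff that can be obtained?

Take N, Y, and Z: cost 2 + 13 + 9 = 24 ≤ 30, payoff 16 + 9 + 8 = 33.
No other feasible combination does better.

33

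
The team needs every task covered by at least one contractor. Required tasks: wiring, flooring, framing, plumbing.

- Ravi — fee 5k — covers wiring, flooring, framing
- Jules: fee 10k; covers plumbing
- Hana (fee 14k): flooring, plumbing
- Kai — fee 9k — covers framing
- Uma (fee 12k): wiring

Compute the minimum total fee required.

Choose Ravi and Jules: together they cover wiring, flooring, framing, plumbing — every task.
Total fee: 5 + 10 = 15.

15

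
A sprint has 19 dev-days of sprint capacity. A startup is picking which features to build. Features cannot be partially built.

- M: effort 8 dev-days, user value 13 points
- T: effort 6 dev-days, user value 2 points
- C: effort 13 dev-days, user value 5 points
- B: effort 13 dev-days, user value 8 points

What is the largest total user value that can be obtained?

Allowing fractional choices, the relaxed optimum would be about 19.8, but features are indivisible.
M: effort 8 ≤ 19, user value 13.
M + T: effort 8 + 6 = 14 ≤ 19, user value 13 + 2 = 15.
Best is M and T with total user value 15.

15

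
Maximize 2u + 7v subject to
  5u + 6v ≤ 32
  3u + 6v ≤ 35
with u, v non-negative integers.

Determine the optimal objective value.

35

(u,v)=(0,5) is feasible, giving 35.
(u,v)=(1,4) is feasible, giving 30.
(u,v)=(0,4) is feasible, giving 28.
Maximum is 35 at (u,v)=(0,5).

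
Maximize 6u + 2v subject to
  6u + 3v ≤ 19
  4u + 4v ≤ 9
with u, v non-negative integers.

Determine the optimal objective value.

Relaxing integrality, the LP optimum is 13.50 at (u,v) = (2.25, 0), which is not an integer point.
(u,v)=(2,0): 6·2+3·0=12≤19, 4·2+4·0=8≤9, objective 12.
(u,v)=(1,1): 6·1+3·1=9≤19, 4·1+4·1=8≤9, objective 8.
(u,v)=(1,0): 6·1+3·0=6≤19, 4·1+4·0=4≤9, objective 6.
Maximum is 12 at (u,v)=(2,0).

12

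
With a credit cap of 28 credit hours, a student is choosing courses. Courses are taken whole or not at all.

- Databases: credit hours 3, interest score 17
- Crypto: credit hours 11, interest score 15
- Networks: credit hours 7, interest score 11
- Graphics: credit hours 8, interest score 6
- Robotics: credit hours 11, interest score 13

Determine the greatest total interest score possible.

45

Allowing fractional choices, the relaxed optimum would be about 51.3, but courses are indivisible.
Databases + Crypto + Networks: credit hours 3 + 11 + 7 = 21 ≤ 28, interest score 17 + 15 + 11 = 43.
Databases + Crypto + Robotics: credit hours 3 + 11 + 11 = 25 ≤ 28, interest score 17 + 15 + 13 = 45.
Best is Databases, Crypto, and Robotics with total interest score 45.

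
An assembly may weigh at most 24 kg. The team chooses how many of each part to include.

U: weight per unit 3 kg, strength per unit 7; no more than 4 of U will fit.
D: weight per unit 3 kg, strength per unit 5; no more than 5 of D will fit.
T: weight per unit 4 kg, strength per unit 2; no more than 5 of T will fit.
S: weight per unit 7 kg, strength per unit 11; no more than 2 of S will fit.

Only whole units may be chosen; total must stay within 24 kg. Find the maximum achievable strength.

48

4×U and 4×D: weight 24 ≤ 24, strength 4·7 + 4·5 = 48.
3×U and 5×D: weight 24 ≤ 24, strength 3·7 + 5·5 = 46.
Best is 48.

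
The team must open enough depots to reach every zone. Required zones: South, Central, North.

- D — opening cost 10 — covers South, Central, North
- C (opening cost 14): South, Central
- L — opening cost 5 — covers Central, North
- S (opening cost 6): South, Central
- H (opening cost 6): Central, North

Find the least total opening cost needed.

10

This is a weighted set-cover instance.
The greedy cost-per-new-zone heuristic would pick L and S for 11, but a cheaper cover exists.
D alone covers South, Central, North — every zone.
Total opening cost: 10.
No cover costs less than 10.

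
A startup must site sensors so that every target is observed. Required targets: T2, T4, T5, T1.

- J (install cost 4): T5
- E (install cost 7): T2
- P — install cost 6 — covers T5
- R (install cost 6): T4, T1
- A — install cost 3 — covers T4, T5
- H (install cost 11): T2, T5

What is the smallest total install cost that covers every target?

16

Choose E, R, and A: together they cover T2, T4, T5, T1 — every target.
Total install cost: 7 + 6 + 3 = 16.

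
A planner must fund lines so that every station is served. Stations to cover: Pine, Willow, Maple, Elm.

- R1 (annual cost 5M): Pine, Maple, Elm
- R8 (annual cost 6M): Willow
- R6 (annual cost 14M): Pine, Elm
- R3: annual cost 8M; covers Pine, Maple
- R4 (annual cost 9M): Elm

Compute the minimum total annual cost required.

11

This is an integer covering problem.
Choose R1 and R8: together they cover Pine, Willow, Maple, Elm — every station.
Total annual cost: 5 + 6 = 11.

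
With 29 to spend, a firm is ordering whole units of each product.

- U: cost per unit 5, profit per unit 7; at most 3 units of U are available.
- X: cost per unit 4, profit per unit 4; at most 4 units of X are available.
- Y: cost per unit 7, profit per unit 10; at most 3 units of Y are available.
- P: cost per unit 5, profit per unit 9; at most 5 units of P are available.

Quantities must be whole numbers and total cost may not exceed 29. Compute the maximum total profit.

49

This is a bounded integer knapsack.
P has the best ratio (9/5); taking only P gives at most 5×9 = 45 (stopped by the cost limit).
Mixing does better — 1×X and 5×P: cost 29 ≤ 29, profit 1·4 + 5·9 = 49.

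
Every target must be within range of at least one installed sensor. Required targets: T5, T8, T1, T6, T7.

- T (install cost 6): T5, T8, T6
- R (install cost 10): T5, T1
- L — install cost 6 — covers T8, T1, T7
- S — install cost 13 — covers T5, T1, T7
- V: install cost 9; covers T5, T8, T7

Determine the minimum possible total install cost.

This is a weighted set-cover instance.
Choose T and L: together they cover T5, T8, T1, T6, T7 — every target.
Total install cost: 6 + 6 = 12.
No cover costs less than 12.

12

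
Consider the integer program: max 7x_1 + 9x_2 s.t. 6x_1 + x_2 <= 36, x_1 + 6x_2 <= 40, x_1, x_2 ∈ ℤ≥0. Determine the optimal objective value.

Relaxing integrality, the LP optimum is 87.66 at (x_1,x_2) = (5.03, 5.83), which is not an integer point.
(x_1,x_2)=(4,6) is feasible, giving 82.
(x_1,x_2)=(5,5) is feasible, giving 80.
(x_1,x_2)=(3,6) is feasible, giving 75.
No feasible integer point exceeds 82.

82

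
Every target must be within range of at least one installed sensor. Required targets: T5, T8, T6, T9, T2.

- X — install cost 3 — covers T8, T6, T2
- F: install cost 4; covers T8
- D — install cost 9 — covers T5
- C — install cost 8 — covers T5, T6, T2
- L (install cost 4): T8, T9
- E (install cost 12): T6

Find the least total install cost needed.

This is an integer covering problem.
Choose C and L: together they cover T5, T8, T6, T9, T2 — every target.
Total install cost: 8 + 4 = 12.

12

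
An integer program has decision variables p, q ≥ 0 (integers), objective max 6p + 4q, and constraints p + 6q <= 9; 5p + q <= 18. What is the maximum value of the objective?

The continuous relaxation peaks at (3.41, 0.931) with value 24.21; rounding to a feasible lattice point costs some objective.
(p,q)=(3,1): 1·3+6·1=9≤9, 5·3+1·1=16≤18, objective 22.
(p,q)=(3,0): 1·3+6·0=3≤9, 5·3+1·0=15≤18, objective 18.
(p,q)=(2,1): 1·2+6·1=8≤9, 5·2+1·1=11≤18, objective 16.
Maximum is 22 at (p,q)=(3,1).

22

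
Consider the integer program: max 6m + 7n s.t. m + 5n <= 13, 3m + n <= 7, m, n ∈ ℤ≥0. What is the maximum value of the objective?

20

Relaxing integrality, the LP optimum is 25.43 at (m,n) = (1.57, 2.29), which is not an integer point.
(m,n)=(1,2): 1·1+5·2=11≤13, 3·1+1·2=5≤7, objective 20.
(m,n)=(2,1): 1·2+5·1=7≤13, 3·2+1·1=7≤7, objective 19.
Maximum is 20 at (m,n)=(1,2).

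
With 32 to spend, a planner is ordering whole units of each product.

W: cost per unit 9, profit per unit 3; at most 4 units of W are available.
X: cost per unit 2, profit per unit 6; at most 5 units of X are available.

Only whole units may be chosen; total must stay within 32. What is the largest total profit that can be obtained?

Take 2×W and 5×X: cost 28 ≤ 32, profit 2·3 + 5·6 = 36.
X has the best ratio (6/2) and is taken to its limit of 5; remaining capacity is filled optimally with the others.

36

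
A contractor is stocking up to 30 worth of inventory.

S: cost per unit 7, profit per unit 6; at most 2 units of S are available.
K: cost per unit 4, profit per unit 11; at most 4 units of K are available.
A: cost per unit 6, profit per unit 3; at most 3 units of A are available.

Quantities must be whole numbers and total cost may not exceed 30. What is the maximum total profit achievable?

56

This is a bounded integer knapsack.
K has the best ratio (11/4); taking only K gives at most 4×11 = 44 (stopped by the supply cap of 4).
Mixing does better — 2×S and 4×K: cost 30 ≤ 30, profit 2·6 + 4·11 = 56.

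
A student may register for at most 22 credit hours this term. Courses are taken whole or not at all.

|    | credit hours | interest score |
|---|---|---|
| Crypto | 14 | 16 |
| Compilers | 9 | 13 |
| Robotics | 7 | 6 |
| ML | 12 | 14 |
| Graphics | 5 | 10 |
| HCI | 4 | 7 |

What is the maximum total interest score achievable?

31

Treat it as a binary knapsack problem.
ML + Graphics + HCI: credit hours 12 + 5 + 4 = 21 ≤ 22, interest score 14 + 10 + 7 = 31.
Compilers + Graphics + HCI: credit hours 9 + 5 + 4 = 18 ≤ 22, interest score 13 + 10 + 7 = 30.
Best is ML, Graphics, and HCI with total interest score 31.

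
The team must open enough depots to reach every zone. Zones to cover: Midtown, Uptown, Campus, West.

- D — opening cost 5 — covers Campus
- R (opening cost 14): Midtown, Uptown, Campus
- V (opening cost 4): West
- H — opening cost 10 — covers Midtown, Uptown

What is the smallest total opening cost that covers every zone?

Choose R and V: together they cover Midtown, Uptown, Campus, West — every zone.
Total opening cost: 14 + 4 = 18.
No cover costs less than 18.

18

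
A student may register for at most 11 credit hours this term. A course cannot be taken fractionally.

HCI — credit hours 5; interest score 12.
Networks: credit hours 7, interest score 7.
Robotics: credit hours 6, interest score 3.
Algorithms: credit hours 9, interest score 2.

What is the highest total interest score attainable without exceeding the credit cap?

HCI + Robotics: credit hours 5 + 6 = 11 ≤ 11, interest score 12 + 3 = 15.
Networks: credit hours 7 ≤ 11, interest score 7.
HCI: credit hours 5 ≤ 11, interest score 12.
Best is HCI and Robotics with total interest score 15.

15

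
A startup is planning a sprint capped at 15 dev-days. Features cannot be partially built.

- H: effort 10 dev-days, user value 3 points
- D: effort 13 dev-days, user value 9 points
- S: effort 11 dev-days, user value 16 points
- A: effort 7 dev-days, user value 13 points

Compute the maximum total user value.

16

Take S: effort 11 ≤ 15, user value 16.
No other feasible combination does better.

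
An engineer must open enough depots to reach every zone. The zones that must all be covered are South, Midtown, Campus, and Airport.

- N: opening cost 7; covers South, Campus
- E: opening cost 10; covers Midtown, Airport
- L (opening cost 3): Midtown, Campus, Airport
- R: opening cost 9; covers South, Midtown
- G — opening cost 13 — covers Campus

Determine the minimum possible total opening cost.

Choose N and L: together they cover South, Midtown, Campus, Airport — every zone.
Total opening cost: 7 + 3 = 10.
No cover costs less than 10.

10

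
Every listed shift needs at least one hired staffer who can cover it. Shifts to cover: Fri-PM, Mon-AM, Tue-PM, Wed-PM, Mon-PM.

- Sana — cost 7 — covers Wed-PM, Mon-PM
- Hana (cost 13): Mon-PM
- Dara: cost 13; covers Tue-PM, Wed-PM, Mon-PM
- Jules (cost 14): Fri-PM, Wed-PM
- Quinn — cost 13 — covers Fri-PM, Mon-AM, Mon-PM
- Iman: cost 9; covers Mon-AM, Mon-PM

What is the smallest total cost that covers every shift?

The greedy cost-per-new-shift heuristic would pick Sana, Quinn, and Dara for 33, but a cheaper cover exists.
Choose Dara and Quinn: together they cover Fri-PM, Mon-AM, Tue-PM, Wed-PM, Mon-PM — every shift.
Total cost: 13 + 13 = 26.
No cover costs less than 26.

26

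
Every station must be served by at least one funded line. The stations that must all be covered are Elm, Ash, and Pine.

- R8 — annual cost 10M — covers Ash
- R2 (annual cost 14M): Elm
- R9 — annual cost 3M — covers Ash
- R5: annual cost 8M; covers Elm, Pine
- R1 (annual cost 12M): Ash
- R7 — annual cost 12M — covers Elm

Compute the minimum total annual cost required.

Choose R9 and R5: together they cover Elm, Ash, Pine — every station.
Total annual cost: 3 + 8 = 11.
No cover costs less than 11.

11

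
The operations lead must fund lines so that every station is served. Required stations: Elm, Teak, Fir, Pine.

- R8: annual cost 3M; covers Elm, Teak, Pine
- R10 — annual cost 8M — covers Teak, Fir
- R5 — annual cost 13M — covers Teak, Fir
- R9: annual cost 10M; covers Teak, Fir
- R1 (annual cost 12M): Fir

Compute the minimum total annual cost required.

Choose R8 and R10: together they cover Elm, Teak, Fir, Pine — every station.
Total annual cost: 3 + 8 = 11.
No cover costs less than 11.

11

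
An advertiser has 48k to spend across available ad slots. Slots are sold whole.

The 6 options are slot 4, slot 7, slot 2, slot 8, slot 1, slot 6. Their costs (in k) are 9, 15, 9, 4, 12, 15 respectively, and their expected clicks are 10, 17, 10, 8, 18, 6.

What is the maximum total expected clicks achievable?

Allowing fractional choices, the relaxed optimum would be about 61.9, but ad slots are indivisible.
slot 4 + slot 7 + slot 8 + slot 1: cost 9 + 15 + 4 + 12 = 40 ≤ 48, expected clicks 10 + 17 + 8 + 18 = 53.
slot 4 + slot 7 + slot 2 + slot 1: cost 9 + 15 + 9 + 12 = 45 ≤ 48, expected clicks 10 + 17 + 10 + 18 = 55.
Best is slot 4, slot 7, slot 2, and slot 1 with total expected clicks 55.

55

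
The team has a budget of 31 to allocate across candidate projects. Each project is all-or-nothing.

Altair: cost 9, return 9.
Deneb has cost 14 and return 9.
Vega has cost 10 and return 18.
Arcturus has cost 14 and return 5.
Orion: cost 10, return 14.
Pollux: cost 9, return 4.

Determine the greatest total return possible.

Allowing fractional choices, the relaxed optimum would be about 42.3, but projects are indivisible.
Altair + Vega + Orion: cost 9 + 10 + 10 = 29 ≤ 31, return 9 + 18 + 14 = 41.
Vega + Orion + Pollux: cost 10 + 10 + 9 = 29 ≤ 31, return 18 + 14 + 4 = 36.
Best is Altair, Vega, and Orion with total return 41.

41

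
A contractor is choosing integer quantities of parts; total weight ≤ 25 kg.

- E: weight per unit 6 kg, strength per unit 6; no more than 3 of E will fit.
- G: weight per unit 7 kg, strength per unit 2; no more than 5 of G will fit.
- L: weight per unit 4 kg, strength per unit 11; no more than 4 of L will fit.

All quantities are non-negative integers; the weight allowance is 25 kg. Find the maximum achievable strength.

50

1×E and 4×L: weight 22 ≤ 25, strength 1·6 + 4·11 = 50.
1×G and 4×L: weight 23 ≤ 25, strength 1·2 + 4·11 = 46.
Best is 50.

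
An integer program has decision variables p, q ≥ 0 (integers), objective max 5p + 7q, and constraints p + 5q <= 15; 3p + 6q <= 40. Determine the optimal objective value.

Relaxing integrality, the LP optimum is 66.67 at (p,q) = (13.3, 0), which is not an integer point.
(p,q)=(13,0): 1·13+5·0=13≤15, 3·13+6·0=39≤40, objective 65.
(p,q)=(12,0): 1·12+5·0=12≤15, 3·12+6·0=36≤40, objective 60.
Maximum is 65 at (p,q)=(13,0).

65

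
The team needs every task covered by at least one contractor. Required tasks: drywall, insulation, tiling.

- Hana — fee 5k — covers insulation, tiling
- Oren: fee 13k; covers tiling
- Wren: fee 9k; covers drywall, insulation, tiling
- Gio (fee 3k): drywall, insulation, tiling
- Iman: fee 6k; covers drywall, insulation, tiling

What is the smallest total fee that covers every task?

Gio alone covers drywall, insulation, tiling — every task.
Total fee: 3.
No cover costs less than 3.

3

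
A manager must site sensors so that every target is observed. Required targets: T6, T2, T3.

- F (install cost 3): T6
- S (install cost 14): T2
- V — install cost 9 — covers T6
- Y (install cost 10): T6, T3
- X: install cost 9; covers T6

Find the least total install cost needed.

This is an integer covering problem.
The greedy cost-per-new-target heuristic would pick F, Y, and S for 27, but a cheaper cover exists.
Choose S and Y: together they cover T6, T2, T3 — every target.
Total install cost: 14 + 10 = 24.
No cover costs less than 24.

24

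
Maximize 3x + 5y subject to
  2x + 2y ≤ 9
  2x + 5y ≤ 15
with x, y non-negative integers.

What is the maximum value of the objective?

The continuous relaxation peaks at (2.5, 2) with value 17.50; rounding to a feasible lattice point costs some objective.
(x,y)=(2,2) is feasible, giving 16.
(x,y)=(3,1) is feasible, giving 14.
(x,y)=(1,2) is feasible, giving 13.
Maximum is 16 at (x,y)=(2,2).

16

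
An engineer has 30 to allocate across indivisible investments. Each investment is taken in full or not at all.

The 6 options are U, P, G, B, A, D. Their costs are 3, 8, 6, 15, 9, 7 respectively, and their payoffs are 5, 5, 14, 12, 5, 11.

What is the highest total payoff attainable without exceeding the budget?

U + P + G + D: cost 3 + 8 + 6 + 7 = 24 ≤ 30, payoff 5 + 5 + 14 + 11 = 35.
G + B + D: cost 6 + 15 + 7 = 28 ≤ 30, payoff 14 + 12 + 11 = 37.
Best is G, B, and D with total payoff 37.

37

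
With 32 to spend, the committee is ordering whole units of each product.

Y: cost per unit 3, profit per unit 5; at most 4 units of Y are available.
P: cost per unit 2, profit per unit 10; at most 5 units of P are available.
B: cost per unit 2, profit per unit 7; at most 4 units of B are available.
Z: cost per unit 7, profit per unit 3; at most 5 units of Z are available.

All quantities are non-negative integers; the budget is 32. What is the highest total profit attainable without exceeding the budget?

This is a bounded integer knapsack.
4×Y, 5×P, and 4×B: cost 30 ≤ 32, profit 4·5 + 5·10 + 4·7 = 98.
3×Y, 5×P, and 4×B: cost 27 ≤ 32, profit 3·5 + 5·10 + 4·7 = 93.
Best is 98.

98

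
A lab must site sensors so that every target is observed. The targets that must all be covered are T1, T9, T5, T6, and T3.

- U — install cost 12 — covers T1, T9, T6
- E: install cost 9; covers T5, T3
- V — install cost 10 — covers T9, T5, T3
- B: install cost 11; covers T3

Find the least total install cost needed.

The greedy cost-per-new-target heuristic would pick V and U for 22, but a cheaper cover exists.
Choose U and E: together they cover T1, T9, T5, T6, T3 — every target.
Total install cost: 12 + 9 = 21.
No cover costs less than 21.

21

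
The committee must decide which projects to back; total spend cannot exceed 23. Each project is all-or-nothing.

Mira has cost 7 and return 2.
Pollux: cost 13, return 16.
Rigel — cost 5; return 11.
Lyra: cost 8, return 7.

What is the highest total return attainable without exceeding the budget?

27

Pollux + Lyra: cost 13 + 8 = 21 ≤ 23, return 16 + 7 = 23.
Pollux + Rigel: cost 13 + 5 = 18 ≤ 23, return 16 + 11 = 27.
Mira + Rigel + Lyra: cost 7 + 5 + 8 = 20 ≤ 23, return 2 + 11 + 7 = 20.
Best is Pollux and Rigel with total return 27.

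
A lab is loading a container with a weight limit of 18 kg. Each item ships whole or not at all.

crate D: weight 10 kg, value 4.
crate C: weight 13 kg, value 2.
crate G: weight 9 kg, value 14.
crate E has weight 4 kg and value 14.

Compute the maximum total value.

Allowing fractional choices, the relaxed optimum would be about 30.0, but items are indivisible.
crate D + crate E: weight 10 + 4 = 14 ≤ 18, value 4 + 14 = 18.
crate G + crate E: weight 9 + 4 = 13 ≤ 18, value 14 + 14 = 28.
crate C + crate E: weight 13 + 4 = 17 ≤ 18, value 2 + 14 = 16.
Best is crate G and crate E with total value 28.

28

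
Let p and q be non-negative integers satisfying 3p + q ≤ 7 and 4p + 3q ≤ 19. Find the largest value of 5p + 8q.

48

(p,q)=(0,6): 3·0+1·6=6≤7, 4·0+3·6=18≤19, objective 48.
(p,q)=(0,5): 3·0+1·5=5≤7, 4·0+3·5=15≤19, objective 40.
Maximum is 48 at (p,q)=(0,6).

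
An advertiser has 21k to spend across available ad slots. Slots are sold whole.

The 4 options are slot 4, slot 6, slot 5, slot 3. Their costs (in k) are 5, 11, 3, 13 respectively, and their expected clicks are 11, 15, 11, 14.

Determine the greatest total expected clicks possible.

37

This is an integer program with binary decision variables.
Allowing fractional choices, the relaxed optimum would be about 39.2, but ad slots are indivisible.
slot 6 + slot 5: cost 11 + 3 = 14 ≤ 21, expected clicks 15 + 11 = 26.
slot 4 + slot 5 + slot 3: cost 5 + 3 + 13 = 21 ≤ 21, expected clicks 11 + 11 + 14 = 36.
slot 4 + slot 6 + slot 5: cost 5 + 11 + 3 = 19 ≤ 21, expected clicks 11 + 15 + 11 = 37.
Best is slot 4, slot 6, and slot 5 with total expected clicks 37.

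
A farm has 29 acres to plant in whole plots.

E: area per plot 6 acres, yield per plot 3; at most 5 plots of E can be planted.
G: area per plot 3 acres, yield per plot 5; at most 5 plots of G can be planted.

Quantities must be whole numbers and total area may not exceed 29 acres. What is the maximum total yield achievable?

31

G has the best ratio (5/3); taking only G gives at most 5×5 = 25 (stopped by the supply cap of 5).
Mixing does better — 2×E and 5×G: area 27 ≤ 29, yield 2·3 + 5·5 = 31.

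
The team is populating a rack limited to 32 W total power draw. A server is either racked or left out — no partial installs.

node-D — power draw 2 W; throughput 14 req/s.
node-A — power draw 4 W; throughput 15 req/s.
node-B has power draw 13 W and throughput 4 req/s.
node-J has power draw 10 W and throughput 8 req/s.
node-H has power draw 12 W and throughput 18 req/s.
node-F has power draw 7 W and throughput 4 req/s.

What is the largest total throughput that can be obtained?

55

Treat it as a binary knapsack problem.
Allowing fractional choices, the relaxed optimum would be about 57.3, but servers are indivisible.
node-D + node-A + node-H + node-F: power draw 2 + 4 + 12 + 7 = 25 ≤ 32, throughput 14 + 15 + 18 + 4 = 51.
node-D + node-A + node-J + node-H: power draw 2 + 4 + 10 + 12 = 28 ≤ 32, throughput 14 + 15 + 8 + 18 = 55.
Best is node-D, node-A, node-J, and node-H with total throughput 55.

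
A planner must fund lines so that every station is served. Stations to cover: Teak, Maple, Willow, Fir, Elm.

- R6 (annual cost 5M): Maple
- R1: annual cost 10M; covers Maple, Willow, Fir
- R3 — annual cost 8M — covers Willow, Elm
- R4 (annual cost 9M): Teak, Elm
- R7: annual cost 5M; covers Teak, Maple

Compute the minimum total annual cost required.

This is a weighted set-cover instance.
Choose R1 and R4: together they cover Teak, Maple, Willow, Fir, Elm — every station.
Total annual cost: 10 + 9 = 19.

19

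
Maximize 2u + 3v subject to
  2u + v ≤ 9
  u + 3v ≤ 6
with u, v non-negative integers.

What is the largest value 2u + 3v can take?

(u,v)=(3,1): 2·3+1·1=7≤9, 1·3+3·1=6≤6, objective 9.
(u,v)=(4,0): 2·4+1·0=8≤9, 1·4+3·0=4≤6, objective 8.
The best lattice point is (3,1), giving 9.

9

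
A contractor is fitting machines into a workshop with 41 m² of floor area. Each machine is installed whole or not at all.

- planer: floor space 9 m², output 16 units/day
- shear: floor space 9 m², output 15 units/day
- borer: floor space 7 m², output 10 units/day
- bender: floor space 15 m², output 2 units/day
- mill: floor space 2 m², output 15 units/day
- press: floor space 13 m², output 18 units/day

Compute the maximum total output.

This is a 0-1 knapsack instance.
planer + borer + mill + press: floor space 9 + 7 + 2 + 13 = 31 ≤ 41, output 16 + 10 + 15 + 18 = 59.
planer + shear + borer + mill + press: floor space 9 + 9 + 7 + 2 + 13 = 40 ≤ 41, output 16 + 15 + 10 + 15 + 18 = 74.
planer + shear + mill + press: floor space 9 + 9 + 2 + 13 = 33 ≤ 41, output 16 + 15 + 15 + 18 = 64.
Best is planer, shear, borer, mill, and press with total output 74.

74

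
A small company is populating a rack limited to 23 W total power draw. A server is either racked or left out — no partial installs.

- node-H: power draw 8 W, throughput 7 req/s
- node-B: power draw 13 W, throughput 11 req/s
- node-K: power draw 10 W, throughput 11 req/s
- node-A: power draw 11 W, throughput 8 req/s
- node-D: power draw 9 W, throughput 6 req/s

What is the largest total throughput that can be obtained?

22

Take node-B and node-K: power draw 13 + 10 = 23 ≤ 23, throughput 11 + 11 = 22.
No other feasible combination does better.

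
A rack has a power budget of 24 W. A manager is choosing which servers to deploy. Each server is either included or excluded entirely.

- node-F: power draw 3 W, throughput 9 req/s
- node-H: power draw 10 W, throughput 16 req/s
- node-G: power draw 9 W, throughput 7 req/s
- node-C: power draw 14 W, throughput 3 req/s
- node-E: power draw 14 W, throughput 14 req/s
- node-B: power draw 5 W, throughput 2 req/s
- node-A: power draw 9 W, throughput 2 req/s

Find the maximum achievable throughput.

Take node-F, node-H, and node-G: power draw 3 + 10 + 9 = 22 ≤ 24, throughput 9 + 16 + 7 = 32.
No other feasible combination does better.

32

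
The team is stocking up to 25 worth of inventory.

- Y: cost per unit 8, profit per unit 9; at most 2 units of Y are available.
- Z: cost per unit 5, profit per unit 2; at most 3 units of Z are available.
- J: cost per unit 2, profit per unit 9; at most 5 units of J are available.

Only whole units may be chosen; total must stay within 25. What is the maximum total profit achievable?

This is a bounded integer knapsack.
1×Y, 1×Z, and 5×J: cost 23 ≤ 25, profit 1·9 + 1·2 + 5·9 = 56.
1×Y and 5×J: cost 18 ≤ 25, profit 1·9 + 5·9 = 54.
Best is 56.

56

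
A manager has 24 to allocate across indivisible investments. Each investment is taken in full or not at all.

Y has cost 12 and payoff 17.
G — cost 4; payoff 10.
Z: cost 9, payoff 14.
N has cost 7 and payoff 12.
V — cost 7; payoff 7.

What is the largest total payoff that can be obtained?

Y + G + N: cost 12 + 4 + 7 = 23 ≤ 24, payoff 17 + 10 + 12 = 39.
Y + G + V: cost 12 + 4 + 7 = 23 ≤ 24, payoff 17 + 10 + 7 = 34.
G + Z + N: cost 4 + 9 + 7 = 20 ≤ 24, payoff 10 + 14 + 12 = 36.
Best is Y, G, and N with total payoff 39.

39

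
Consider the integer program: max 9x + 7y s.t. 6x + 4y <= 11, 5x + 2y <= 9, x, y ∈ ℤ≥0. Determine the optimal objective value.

16

(x,y)=(1,1): 6·1+4·1=10≤11, 5·1+2·1=7≤9, objective 16.
(x,y)=(0,2): 6·0+4·2=8≤11, 5·0+2·2=4≤9, objective 14.
No feasible integer point exceeds 16.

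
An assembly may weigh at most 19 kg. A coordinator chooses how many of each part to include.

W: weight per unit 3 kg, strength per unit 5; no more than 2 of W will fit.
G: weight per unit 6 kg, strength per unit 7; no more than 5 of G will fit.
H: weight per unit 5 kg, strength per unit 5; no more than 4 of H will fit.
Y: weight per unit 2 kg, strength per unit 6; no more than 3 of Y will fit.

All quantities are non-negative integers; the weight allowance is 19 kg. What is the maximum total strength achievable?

Take 2×W, 1×G, and 3×Y: weight 18 ≤ 19, strength 2·5 + 1·7 + 3·6 = 35.
Y has the best ratio (6/2) and is taken to its limit of 3; remaining capacity is filled optimally with the others.

35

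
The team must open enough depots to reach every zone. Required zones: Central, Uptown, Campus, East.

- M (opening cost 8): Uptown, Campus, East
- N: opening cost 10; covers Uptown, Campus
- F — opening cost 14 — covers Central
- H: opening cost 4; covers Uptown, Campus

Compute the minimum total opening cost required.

22

The greedy cost-per-new-zone heuristic would pick H, M, and F for 26, but a cheaper cover exists.
Choose M and F: together they cover Central, Uptown, Campus, East — every zone.
Total opening cost: 8 + 14 = 22.
No cover costs less than 22.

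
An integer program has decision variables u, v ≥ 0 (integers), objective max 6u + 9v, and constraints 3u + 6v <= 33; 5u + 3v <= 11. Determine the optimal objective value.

(u,v)=(0,3) is feasible, giving 27.
(u,v)=(1,2) is feasible, giving 24.
(u,v)=(0,2) is feasible, giving 18.
No feasible integer point exceeds 27.

27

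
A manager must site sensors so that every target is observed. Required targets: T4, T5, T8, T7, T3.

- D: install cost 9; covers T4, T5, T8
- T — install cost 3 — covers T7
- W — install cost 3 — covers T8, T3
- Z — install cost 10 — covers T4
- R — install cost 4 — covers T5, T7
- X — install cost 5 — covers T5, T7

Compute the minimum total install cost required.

Choose D, T, and W: together they cover T4, T5, T8, T7, T3 — every target.
Total install cost: 9 + 3 + 3 = 15.

15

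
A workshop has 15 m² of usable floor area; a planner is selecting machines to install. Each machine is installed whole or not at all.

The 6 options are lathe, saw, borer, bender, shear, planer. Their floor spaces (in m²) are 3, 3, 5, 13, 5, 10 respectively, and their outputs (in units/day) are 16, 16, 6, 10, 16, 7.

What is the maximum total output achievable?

48

This is a 0-1 knapsack instance.
lathe + saw + shear: floor space 3 + 3 + 5 = 11 ≤ 15, output 16 + 16 + 16 = 48.
lathe + saw + borer: floor space 3 + 3 + 5 = 11 ≤ 15, output 16 + 16 + 6 = 38.
Best is lathe, saw, and shear with total output 48.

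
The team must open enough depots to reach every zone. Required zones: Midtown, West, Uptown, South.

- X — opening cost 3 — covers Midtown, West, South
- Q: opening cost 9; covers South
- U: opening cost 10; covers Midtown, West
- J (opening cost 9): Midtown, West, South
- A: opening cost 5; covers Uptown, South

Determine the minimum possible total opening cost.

8

Choose X and A: together they cover Midtown, West, Uptown, South — every zone.
Total opening cost: 3 + 5 = 8.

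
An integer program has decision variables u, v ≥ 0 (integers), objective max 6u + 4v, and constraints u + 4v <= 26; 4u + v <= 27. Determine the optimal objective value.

(u,v)=(5,5) is feasible, giving 50.
(u,v)=(5,4) is feasible, giving 46.
(u,v)=(4,5) is feasible, giving 44.
(u,v)=(4,4) is feasible, giving 40.
Maximum is 50 at (u,v)=(5,5).

50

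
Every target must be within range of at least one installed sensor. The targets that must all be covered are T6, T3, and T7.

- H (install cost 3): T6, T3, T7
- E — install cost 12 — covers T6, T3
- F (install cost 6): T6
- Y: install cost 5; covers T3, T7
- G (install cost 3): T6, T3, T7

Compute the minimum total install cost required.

H alone covers T6, T3, T7 — every target.
Total install cost: 3.
No cover costs less than 3.

3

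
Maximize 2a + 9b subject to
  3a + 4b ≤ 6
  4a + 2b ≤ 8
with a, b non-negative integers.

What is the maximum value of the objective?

9

The continuous relaxation peaks at (0, 1.5) with value 13.50; rounding to a feasible lattice point costs some objective.
(a,b)=(0,1): 3·0+4·1=4≤6, 4·0+2·1=2≤8, objective 9.
(a,b)=(1,0): 3·1+4·0=3≤6, 4·1+2·0=4≤8, objective 2.
(a,b)=(0,0): 3·0+4·0=0≤6, 4·0+2·0=0≤8, objective 0.
The best lattice point is (0,1), giving 9.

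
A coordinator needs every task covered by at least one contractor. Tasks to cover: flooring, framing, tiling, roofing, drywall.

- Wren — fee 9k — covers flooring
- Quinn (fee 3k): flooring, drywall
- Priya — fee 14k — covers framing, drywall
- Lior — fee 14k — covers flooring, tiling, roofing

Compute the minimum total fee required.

This is an integer covering problem.
The greedy cost-per-new-task heuristic would pick Quinn, Lior, and Priya for 31, but a cheaper cover exists.
Choose Priya and Lior: together they cover flooring, framing, tiling, roofing, drywall — every task.
Total fee: 14 + 14 = 28.
No cover costs less than 28.

28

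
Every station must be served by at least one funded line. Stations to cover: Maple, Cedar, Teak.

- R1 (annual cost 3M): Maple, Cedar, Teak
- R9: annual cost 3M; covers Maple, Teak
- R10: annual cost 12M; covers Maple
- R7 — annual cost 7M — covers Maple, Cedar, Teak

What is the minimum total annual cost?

3

R1 alone covers Maple, Cedar, Teak — every station.
Total annual cost: 3.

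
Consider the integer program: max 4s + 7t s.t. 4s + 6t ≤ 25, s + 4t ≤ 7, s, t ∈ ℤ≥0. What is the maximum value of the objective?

24

Relaxing integrality, the LP optimum is 25.30 at (s,t) = (5.8, 0.3), which is not an integer point.
(s,t)=(6,0): 4·6+6·0=24≤25, 1·6+4·0=6≤7, objective 24.
(s,t)=(5,0): 4·5+6·0=20≤25, 1·5+4·0=5≤7, objective 20.
The best lattice point is (6,0), giving 24.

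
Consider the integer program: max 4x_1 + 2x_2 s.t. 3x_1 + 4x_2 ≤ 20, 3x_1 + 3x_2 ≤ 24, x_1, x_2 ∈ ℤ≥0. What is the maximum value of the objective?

Relaxing integrality, the LP optimum is 26.67 at (x_1,x_2) = (6.67, 0), which is not an integer point.
(x_1,x_2)=(6,0): 3·6+4·0=18≤20, 3·6+3·0=18≤24, objective 24.
(x_1,x_2)=(5,1): 3·5+4·1=19≤20, 3·5+3·1=18≤24, objective 22.
No feasible integer point exceeds 24.

24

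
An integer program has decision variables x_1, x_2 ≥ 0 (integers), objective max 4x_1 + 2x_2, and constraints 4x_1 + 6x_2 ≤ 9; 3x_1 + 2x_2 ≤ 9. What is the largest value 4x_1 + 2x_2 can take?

8

(x_1,x_2)=(2,0): 4·2+6·0=8≤9, 3·2+2·0=6≤9, objective 8.
(x_1,x_2)=(1,0): 4·1+6·0=4≤9, 3·1+2·0=3≤9, objective 4.
The best lattice point is (2,0), giving 8.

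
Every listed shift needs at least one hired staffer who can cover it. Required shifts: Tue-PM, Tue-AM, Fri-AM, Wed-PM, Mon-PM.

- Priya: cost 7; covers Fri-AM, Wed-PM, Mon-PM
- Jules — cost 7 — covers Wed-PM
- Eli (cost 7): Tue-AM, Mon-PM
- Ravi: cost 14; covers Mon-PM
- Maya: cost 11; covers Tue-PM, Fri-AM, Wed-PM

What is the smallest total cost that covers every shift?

This is a weighted set-cover instance.
The greedy cost-per-new-shift heuristic would pick Priya, Eli, and Maya for 25, but a cheaper cover exists.
Choose Eli and Maya: together they cover Tue-PM, Tue-AM, Fri-AM, Wed-PM, Mon-PM — every shift.
Total cost: 7 + 11 = 18.
No cover costs less than 18.

18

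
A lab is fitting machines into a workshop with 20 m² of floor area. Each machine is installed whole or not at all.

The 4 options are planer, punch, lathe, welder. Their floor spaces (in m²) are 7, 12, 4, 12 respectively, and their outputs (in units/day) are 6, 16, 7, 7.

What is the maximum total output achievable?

This is a 0-1 knapsack instance.
Allowing fractional choices, the relaxed optimum would be about 26.4, but machines are indivisible.
planer + punch: floor space 7 + 12 = 19 ≤ 20, output 6 + 16 = 22.
punch: floor space 12 ≤ 20, output 16.
punch + lathe: floor space 12 + 4 = 16 ≤ 20, output 16 + 7 = 23.
Best is punch and lathe with total output 23.

23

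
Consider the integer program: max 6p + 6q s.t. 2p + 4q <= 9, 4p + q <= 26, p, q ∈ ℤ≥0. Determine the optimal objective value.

The continuous relaxation peaks at (4.5, 0) with value 27.00; rounding to a feasible lattice point costs some objective.
(p,q)=(4,0): 2·4+4·0=8≤9, 4·4+1·0=16≤26, objective 24.
(p,q)=(3,0): 2·3+4·0=6≤9, 4·3+1·0=12≤26, objective 18.
Maximum is 24 at (p,q)=(4,0).

24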